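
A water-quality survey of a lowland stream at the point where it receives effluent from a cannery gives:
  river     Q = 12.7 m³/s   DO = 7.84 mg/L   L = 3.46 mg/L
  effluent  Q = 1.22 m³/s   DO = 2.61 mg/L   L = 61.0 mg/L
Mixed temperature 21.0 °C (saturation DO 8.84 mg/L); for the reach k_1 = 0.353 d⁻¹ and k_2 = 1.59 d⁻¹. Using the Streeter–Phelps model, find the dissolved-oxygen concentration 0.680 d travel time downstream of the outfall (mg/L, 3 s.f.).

Mixed DO = (12.7×7.84 + 1.22×2.61)/(12.7+1.22) = 102.8/13.92 = 7.382 mg/L.
Mixed L₀ = (12.7×3.46 + 1.22×61.0)/(13.92) = 118.4/13.92 = 8.503 mg/L.
Initial deficit D₀ = C_s − DO₀ = 8.84 − 7.382 = 1.458 mg/L.
D(0.680) = [0.353×8.503/(1.59−0.353)](e^(−0.353×0.680) − e^(−1.59×0.680)) + 1.458 e^(−1.59×0.680)
= 2.426 × (0.7866 − 0.3392) + 1.458 × 0.3392 = 1.580 mg/L.
DO = 8.84 − 1.580 = 7.260 mg/L.

DO ≈ 7.26 mg/L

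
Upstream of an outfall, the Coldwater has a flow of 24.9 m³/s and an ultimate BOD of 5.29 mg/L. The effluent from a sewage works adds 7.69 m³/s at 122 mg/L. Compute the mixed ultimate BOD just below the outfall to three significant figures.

Flow-weighted mixing: C = (Q_r C_r + Q_w C_w)/(Q_r + Q_w)
= (24.9×5.29 + 7.69×122)/(24.9 + 7.69) = 1070/32.59 = 32.83 mg/L.

32.8 mg/L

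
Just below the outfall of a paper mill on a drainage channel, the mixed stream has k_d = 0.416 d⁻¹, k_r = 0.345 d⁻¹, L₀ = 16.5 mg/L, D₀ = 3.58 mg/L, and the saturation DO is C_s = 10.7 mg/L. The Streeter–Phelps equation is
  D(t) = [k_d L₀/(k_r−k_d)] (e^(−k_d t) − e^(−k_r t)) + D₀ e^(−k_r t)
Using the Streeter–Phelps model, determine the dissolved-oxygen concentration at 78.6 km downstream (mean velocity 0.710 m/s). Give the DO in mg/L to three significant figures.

DO ≈ 3.00 mg/L

Travel time t = x/v = 78.6 km / (0.710 m/s) = 78600 m / 0.710 m/s = 110700 s = 1.281 d.
k_d L₀/(k_r−k_d) = 0.416×16.5/(0.345−0.416) = 6.864/-0.07100 = -96.68 mg/L.
e^(−k_d t) = e^(−0.416×1.281) = 0.5868; e^(−k_r t) = e^(−0.345×1.281) = 0.6427.
D = -96.68 × (0.5868 − 0.6427) + 3.58 × 0.6427 = 5.403 + 2.301 = 7.704 mg/L.
DO = C_s − D = 10.7 − 7.704 = 2.996 mg/L.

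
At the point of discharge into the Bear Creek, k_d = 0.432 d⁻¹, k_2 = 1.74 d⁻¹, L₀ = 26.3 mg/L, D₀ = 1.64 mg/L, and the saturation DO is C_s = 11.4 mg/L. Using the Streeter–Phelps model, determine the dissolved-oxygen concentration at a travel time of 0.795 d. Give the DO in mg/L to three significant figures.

DO ≈ 7.01 mg/L

k_d L₀/(k_2−k_d) = 0.432×26.3/(1.74−0.432) = 11.36/1.308 = 8.686 mg/L.
e^(−k_d t) = e^(−0.432×0.7950) = 0.7093; e^(−k_2 t) = e^(−1.74×0.7950) = 0.2507.
D = 8.686 × (0.7093 − 0.2507) + 1.64 × 0.2507 = 3.983 + 0.4112 = 4.395 mg/L.
DO = C_s − D = 11.4 − 4.395 = 7.005 mg/L.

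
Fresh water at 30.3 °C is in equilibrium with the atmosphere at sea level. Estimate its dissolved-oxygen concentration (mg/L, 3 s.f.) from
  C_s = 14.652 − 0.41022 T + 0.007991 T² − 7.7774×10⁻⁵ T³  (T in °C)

C_s ≈ 7.40 mg/L

C_s = 14.652 − 0.41022×30.3 + 0.007991×30.3² − 7.7774×10⁻⁵×30.3³ = 7.395 mg/L.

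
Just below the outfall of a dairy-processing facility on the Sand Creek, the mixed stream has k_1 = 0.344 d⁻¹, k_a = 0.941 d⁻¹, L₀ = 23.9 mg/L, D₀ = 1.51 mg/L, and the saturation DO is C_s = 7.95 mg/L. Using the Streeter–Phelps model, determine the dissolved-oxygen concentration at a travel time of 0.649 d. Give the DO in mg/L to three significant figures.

k_1 L₀/(k_a−k_1) = 0.344×23.9/(0.941−0.344) = 8.222/0.5970 = 13.77 mg/L.
e^(−k_1 t) = e^(−0.344×0.6490) = 0.7999; e^(−k_a t) = e^(−0.941×0.6490) = 0.5430.
D = 13.77 × (0.7999 − 0.5430) + 1.51 × 0.5430 = 3.539 + 0.8199 = 4.358 mg/L.
DO = C_s − D = 7.95 − 4.358 = 3.592 mg/L.

DO ≈ 3.59 mg/L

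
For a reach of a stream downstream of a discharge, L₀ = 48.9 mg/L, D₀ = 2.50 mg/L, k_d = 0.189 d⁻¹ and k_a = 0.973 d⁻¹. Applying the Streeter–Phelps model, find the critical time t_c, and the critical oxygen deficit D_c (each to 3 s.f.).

With k_a/k_d = 5.148 and 1 − D₀(k_a−k_d)/(k_d L₀) = 0.7879,
t_c = ln(5.148 × 0.7879) / (0.973 − 0.189) = ln(4.056) / 0.7840 = 1.400/0.7840 = 1.786 d.
L(t_c) = L₀ e^(−k_d t_c) = 48.9 × 0.7135 = 34.89 mg/L, and at the critical point k_a D_c = k_d L, so D_c = (0.189/0.973) × 34.89 = 6.777 mg/L.

t_c ≈ 1.79 d; D_c ≈ 6.78 mg/L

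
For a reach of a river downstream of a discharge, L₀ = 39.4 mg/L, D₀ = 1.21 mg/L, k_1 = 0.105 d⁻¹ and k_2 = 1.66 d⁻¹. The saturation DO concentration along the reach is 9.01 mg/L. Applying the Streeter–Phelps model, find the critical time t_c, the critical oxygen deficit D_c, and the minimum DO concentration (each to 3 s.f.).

At the critical point dD/dt = 0, so k_1 L₀ e^(−k_1 t) = k_2 D. Substituting D(t) from the Streeter–Phelps equation and solving for t gives
t_c = ln[(k_2/k_1)(1 − D₀(k_2−k_1)/(k_1 L₀))] / (k_2−k_1).
Here k_2−k_1 = 1.555 d⁻¹ and 1 − D₀(k_2−k_1)/(k_1 L₀) = 1 − 1.21×1.555/(0.105×39.4) = 0.5452, so
t_c = ln(15.81 × 0.5452) / 1.555 = 2.154 / 1.555 = 1.385 d.
D_c = (k_1/k_2) L₀ e^(−k_1 t_c) = (0.105/1.66) × 39.4 × e^(−0.105×1.385) = 0.06325 × 39.4 × 0.8646 = 2.155 mg/L.
Minimum DO = C_s − D_c = 9.01 − 2.155 = 6.855 mg/L.

t_c ≈ 1.39 d; D_c ≈ 2.15 mg/L; min DO ≈ 6.86 mg/L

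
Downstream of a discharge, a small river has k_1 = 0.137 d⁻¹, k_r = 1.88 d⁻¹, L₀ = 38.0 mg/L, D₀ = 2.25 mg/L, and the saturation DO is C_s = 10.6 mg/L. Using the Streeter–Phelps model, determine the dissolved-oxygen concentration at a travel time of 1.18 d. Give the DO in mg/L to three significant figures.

DO ≈ 8.14 mg/L

k_1 L₀/(k_r−k_1) = 0.137×38.0/(1.88−0.137) = 5.206/1.743 = 2.987 mg/L.
e^(−k_1 t) = e^(−0.137×1.180) = 0.8507; e^(−k_r t) = e^(−1.88×1.180) = 0.1088.
D = 2.987 × (0.8507 − 0.1088) + 2.25 × 0.1088 = 2.216 + 0.2448 = 2.461 mg/L.
DO = C_s − D = 10.6 − 2.461 = 8.139 mg/L.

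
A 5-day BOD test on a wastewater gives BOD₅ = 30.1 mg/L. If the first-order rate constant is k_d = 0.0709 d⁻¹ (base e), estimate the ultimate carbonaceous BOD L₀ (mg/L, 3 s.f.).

L₀ ≈ 101 mg/L

BOD₅ = L₀(1 − e^(−5k_d)) ⇒ L₀ = BOD₅ / (1 − e^(−5×0.0709))
= 30.1 / (1 − 0.7015) = 30.1 / 0.2985 = 100.8 mg/L.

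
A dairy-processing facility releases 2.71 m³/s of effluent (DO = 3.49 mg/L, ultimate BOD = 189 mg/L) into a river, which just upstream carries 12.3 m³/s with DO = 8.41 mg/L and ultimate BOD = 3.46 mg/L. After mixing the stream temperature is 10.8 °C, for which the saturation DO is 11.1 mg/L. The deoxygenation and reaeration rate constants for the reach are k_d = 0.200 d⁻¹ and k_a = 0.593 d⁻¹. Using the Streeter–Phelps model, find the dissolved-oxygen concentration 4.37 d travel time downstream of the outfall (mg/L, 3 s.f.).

DO ≈ 4.39 mg/L

Mixed DO = (12.3×8.41 + 2.71×3.49)/(12.3+2.71) = 112.9/15.01 = 7.522 mg/L.
Mixed L₀ = (12.3×3.46 + 2.71×189)/(15.01) = 554.7/15.01 = 36.96 mg/L.
Initial deficit D₀ = C_s − DO₀ = 11.1 − 7.522 = 3.578 mg/L.
D(4.37) = [0.200×36.96/(0.593−0.200)](e^(−0.200×4.37) − e^(−0.593×4.37)) + 3.578 e^(−0.593×4.37)
= 18.81 × (0.4173 − 0.07491) + 3.578 × 0.07491 = 6.707 mg/L.
DO = 11.1 − 6.707 = 4.393 mg/L.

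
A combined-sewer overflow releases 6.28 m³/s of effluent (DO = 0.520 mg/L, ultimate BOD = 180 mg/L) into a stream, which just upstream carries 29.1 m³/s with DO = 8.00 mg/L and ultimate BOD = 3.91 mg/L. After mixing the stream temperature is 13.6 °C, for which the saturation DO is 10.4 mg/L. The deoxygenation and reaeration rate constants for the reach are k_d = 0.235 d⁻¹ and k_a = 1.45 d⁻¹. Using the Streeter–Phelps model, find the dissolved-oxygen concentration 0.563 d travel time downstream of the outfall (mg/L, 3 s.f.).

Mixed DO = (29.1×8.00 + 6.28×0.520)/(29.1+6.28) = 236.1/35.38 = 6.672 mg/L.
Mixed L₀ = (29.1×3.91 + 6.28×180)/(35.38) = 1244/35.38 = 35.17 mg/L.
Initial deficit D₀ = C_s − DO₀ = 10.4 − 6.672 = 3.728 mg/L.
D(0.563) = [0.235×35.17/(1.45−0.235)](e^(−0.235×0.563) − e^(−1.45×0.563)) + 3.728 e^(−1.45×0.563)
= 6.802 × (0.8761 − 0.4420) + 3.728 × 0.4420 = 4.600 mg/L.
DO = 10.4 − 4.600 = 5.800 mg/L.

DO ≈ 5.80 mg/L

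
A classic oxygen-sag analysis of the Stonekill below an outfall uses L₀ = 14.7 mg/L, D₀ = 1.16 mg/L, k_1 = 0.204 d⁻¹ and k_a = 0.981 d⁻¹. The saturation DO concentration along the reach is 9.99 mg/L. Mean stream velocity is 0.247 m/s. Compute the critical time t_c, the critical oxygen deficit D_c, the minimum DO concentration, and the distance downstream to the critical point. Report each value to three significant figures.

t_c ≈ 1.56 d; D_c ≈ 2.22 mg/L; min DO ≈ 7.77 mg/L; x_c ≈ 33.3 km

With k_a/k_1 = 4.809 and 1 − D₀(k_a−k_1)/(k_1 L₀) = 0.6994,
t_c = ln(4.809 × 0.6994) / (0.981 − 0.204) = ln(3.363) / 0.7770 = 1.213/0.7770 = 1.561 d.
D_c = (k_1/k_a) L₀ e^(−k_1 t_c) = (0.204/0.981) × 14.7 × e^(−0.204×1.561) = 0.2080 × 14.7 × 0.7273 = 2.223 mg/L.
Minimum DO = C_s − D_c = 9.99 − 2.223 = 7.767 mg/L.
x_c = v t_c = 0.247 m/s × 1.561 d × 86400 s/d = 33320 m ≈ 33.3 km.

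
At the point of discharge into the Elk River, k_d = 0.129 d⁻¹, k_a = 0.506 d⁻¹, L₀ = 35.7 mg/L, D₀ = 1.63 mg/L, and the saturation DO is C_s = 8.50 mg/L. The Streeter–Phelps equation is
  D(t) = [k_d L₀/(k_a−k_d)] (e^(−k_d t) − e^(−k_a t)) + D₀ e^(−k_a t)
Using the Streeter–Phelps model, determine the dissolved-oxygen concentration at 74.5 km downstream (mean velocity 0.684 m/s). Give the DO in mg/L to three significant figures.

DO ≈ 3.71 mg/L

Travel time t = x/v = 74.5 km / (0.684 m/s) = 74500 m / 0.684 m/s = 108900 s = 1.261 d.
k_d L₀/(k_a−k_d) = 0.129×35.7/(0.506−0.129) = 4.605/0.3770 = 12.22 mg/L.
e^(−k_d t) = e^(−0.129×1.261) = 0.8499; e^(−k_a t) = e^(−0.506×1.261) = 0.5284.
D = 12.22 × (0.8499 − 0.5284) + 1.63 × 0.5284 = 3.927 + 0.8613 = 4.789 mg/L.
DO = C_s − D = 8.50 − 4.789 = 3.711 mg/L.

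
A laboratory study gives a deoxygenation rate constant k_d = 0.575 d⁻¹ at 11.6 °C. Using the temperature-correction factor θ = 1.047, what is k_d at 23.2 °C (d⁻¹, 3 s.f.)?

k_d ≈ 0.980 d⁻¹

k_d(T₂) = k_d(T₁) · θ^(T₂−T₁) = 0.575 × 1.047^(23.2−11.6)
= 0.575 × 1.047^11.6 = 0.575 × 1.704 = 0.9796 d⁻¹.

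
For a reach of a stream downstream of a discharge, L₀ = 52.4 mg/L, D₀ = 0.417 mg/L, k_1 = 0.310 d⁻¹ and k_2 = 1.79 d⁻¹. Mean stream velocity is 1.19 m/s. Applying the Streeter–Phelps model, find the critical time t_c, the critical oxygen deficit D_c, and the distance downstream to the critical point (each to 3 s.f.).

t_c ≈ 1.16 d; D_c ≈ 6.34 mg/L; x_c ≈ 119 km

With k_2/k_1 = 5.774 and 1 − D₀(k_2−k_1)/(k_1 L₀) = 0.9620,
t_c = ln(5.774 × 0.9620) / (1.79 − 0.310) = ln(5.555) / 1.480 = 1.715/1.480 = 1.159 d.
D_c = (k_1/k_2) L₀ e^(−k_1 t_c) = (0.310/1.79) × 52.4 × e^(−0.310×1.159) = 0.1732 × 52.4 × 0.6983 = 6.337 mg/L.
x_c = v t_c = 1.19 m/s × 1.159 d × 86400 s/d = 119100 m ≈ 119 km.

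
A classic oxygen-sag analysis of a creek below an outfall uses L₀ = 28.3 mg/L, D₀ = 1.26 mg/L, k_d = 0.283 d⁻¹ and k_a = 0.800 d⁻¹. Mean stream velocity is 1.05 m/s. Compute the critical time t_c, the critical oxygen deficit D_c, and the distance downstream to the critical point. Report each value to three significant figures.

t_c ≈ 1.85 d; D_c ≈ 5.94 mg/L; x_c ≈ 167 km

With k_a/k_d = 2.827 and 1 − D₀(k_a−k_d)/(k_d L₀) = 0.9187,
t_c = ln(2.827 × 0.9187) / (0.800 − 0.283) = ln(2.597) / 0.5170 = 0.9543/0.5170 = 1.846 d.
D_c = (k_d/k_a) L₀ e^(−k_d t_c) = (0.283/0.800) × 28.3 × e^(−0.283×1.846) = 0.3537 × 28.3 × 0.5931 = 5.938 mg/L.
x_c = v t_c = 1.05 m/s × 1.846 d × 86400 s/d = 167500 m ≈ 167 km.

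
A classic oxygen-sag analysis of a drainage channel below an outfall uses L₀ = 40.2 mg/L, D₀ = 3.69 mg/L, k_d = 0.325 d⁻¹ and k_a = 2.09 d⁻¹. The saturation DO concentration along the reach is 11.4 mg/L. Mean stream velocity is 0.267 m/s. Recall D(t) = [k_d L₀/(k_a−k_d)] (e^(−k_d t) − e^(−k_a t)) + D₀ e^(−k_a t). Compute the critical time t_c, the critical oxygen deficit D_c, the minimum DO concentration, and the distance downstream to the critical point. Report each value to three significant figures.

t_c ≈ 0.663 d; D_c ≈ 5.04 mg/L; min DO ≈ 6.36 mg/L; x_c ≈ 15.3 km

At the critical point dD/dt = 0, so k_d L₀ e^(−k_d t) = k_a D. Substituting D(t) from the Streeter–Phelps equation and solving for t gives
t_c = ln[(k_a/k_d)(1 − D₀(k_a−k_d)/(k_d L₀))] / (k_a−k_d).
Here k_a−k_d = 1.765 d⁻¹ and 1 − D₀(k_a−k_d)/(k_d L₀) = 1 − 3.69×1.765/(0.325×40.2) = 0.5015, so
t_c = ln(6.431 × 0.5015) / 1.765 = 1.171 / 1.765 = 0.6634 d.
D_c = (k_d/k_a) L₀ e^(−k_d t_c) = (0.325/2.09) × 40.2 × e^(−0.325×0.6634) = 0.1555 × 40.2 × 0.8060 = 5.039 mg/L.
Minimum DO = C_s − D_c = 11.4 − 5.039 = 6.361 mg/L.
x_c = v t_c = 0.267 m/s × 0.6634 d × 86400 s/d = 15300 m ≈ 15.3 km.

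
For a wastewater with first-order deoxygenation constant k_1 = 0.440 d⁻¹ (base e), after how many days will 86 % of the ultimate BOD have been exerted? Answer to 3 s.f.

t ≈ 4.47 d

y/L₀ = 1 − e^(−k_1 t) = 0.86 ⇒ e^(−k_1 t) = 0.140
t = −ln(0.140) / 0.440 = 1.966 / 0.440 = 4.468 d.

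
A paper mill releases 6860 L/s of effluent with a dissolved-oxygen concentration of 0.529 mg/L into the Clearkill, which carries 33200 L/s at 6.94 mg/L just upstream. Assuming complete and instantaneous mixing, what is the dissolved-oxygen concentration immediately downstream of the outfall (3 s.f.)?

Flow-weighted mixing: C = (Q_r C_r + Q_w C_w)/(Q_r + Q_w)
= (33200×6.94 + 6860×0.529)/(33200 + 6860) = 234000/40060 = 5.842 mg/L.

5.84 mg/L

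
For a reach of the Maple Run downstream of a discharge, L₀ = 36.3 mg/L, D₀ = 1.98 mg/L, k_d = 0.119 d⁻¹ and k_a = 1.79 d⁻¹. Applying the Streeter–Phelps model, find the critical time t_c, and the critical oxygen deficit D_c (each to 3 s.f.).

t_c ≈ 0.753 d; D_c ≈ 2.21 mg/L

At the critical point dD/dt = 0, so k_d L₀ e^(−k_d t) = k_a D. Substituting D(t) from the Streeter–Phelps equation and solving for t gives
t_c = ln[(k_a/k_d)(1 − D₀(k_a−k_d)/(k_d L₀))] / (k_a−k_d).
Here k_a−k_d = 1.671 d⁻¹ and 1 − D₀(k_a−k_d)/(k_d L₀) = 1 − 1.98×1.671/(0.119×36.3) = 0.2341, so
t_c = ln(15.04 × 0.2341) / 1.671 = 1.259 / 1.671 = 0.7533 d.
L(t_c) = L₀ e^(−k_d t_c) = 36.3 × 0.9143 = 33.19 mg/L, and at the critical point k_a D_c = k_d L, so D_c = (0.119/1.79) × 33.19 = 2.206 mg/L.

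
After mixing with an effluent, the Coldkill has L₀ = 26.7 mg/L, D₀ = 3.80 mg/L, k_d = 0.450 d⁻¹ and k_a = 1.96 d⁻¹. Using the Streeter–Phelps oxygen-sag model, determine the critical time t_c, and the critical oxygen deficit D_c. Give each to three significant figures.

t_c = [1/(k_a−k_d)] ln[(k_a/k_d)(1 − D₀(k_a−k_d)/(k_d L₀))]
= [1/(1.96−0.450)] ln[(1.96/0.450)(1 − 3.80×1.510/(0.450×26.7))]
= (1/1.510) ln[4.356 × 0.5224] = 0.6623 × ln(2.275) = 0.6623 × 0.8222 = 0.5445 d.
D_c = (k_d/k_a) L₀ e^(−k_d t_c) = (0.450/1.96) × 26.7 × e^(−0.450×0.5445) = 0.2296 × 26.7 × 0.7827 = 4.798 mg/L.

t_c ≈ 0.544 d; D_c ≈ 4.80 mg/L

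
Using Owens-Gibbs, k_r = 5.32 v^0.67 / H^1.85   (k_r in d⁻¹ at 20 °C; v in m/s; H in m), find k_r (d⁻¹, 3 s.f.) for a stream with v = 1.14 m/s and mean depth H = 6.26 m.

k_r = 5.32 × 1.14^0.67 / 6.26^1.85 = 5.32 × 1.092 / 29.76 = 0.1952 d⁻¹.

k_r ≈ 0.195 d⁻¹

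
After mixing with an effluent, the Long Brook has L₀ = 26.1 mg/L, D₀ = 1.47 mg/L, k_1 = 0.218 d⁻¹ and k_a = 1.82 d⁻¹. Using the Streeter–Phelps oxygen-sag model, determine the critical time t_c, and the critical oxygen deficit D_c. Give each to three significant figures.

t_c = [1/(k_a−k_1)] ln[(k_a/k_1)(1 − D₀(k_a−k_1)/(k_1 L₀))]
= [1/(1.82−0.218)] ln[(1.82/0.218)(1 − 1.47×1.602/(0.218×26.1))]
= (1/1.602) ln[8.349 × 0.5861] = 0.6242 × ln(4.893) = 0.6242 × 1.588 = 0.9912 d.
L(t_c) = L₀ e^(−k_1 t_c) = 26.1 × 0.8057 = 21.03 mg/L, and at the critical point k_a D_c = k_1 L, so D_c = (0.218/1.82) × 21.03 = 2.519 mg/L.

t_c ≈ 0.991 d; D_c ≈ 2.52 mg/L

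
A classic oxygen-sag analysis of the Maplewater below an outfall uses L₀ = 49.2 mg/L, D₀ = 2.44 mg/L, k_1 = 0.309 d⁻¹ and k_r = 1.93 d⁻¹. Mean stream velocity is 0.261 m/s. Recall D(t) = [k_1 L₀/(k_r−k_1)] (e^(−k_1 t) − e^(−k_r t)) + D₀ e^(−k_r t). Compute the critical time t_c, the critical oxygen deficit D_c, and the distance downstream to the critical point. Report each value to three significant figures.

t_c = [1/(k_r−k_1)] ln[(k_r/k_1)(1 − D₀(k_r−k_1)/(k_1 L₀))]
= [1/(1.93−0.309)] ln[(1.93/0.309)(1 − 2.44×1.621/(0.309×49.2))]
= (1/1.621) ln[6.246 × 0.7398] = 0.6169 × ln(4.621) = 0.6169 × 1.531 = 0.9442 d.
L(t_c) = L₀ e^(−k_1 t_c) = 49.2 × 0.7469 = 36.75 mg/L, and at the critical point k_r D_c = k_1 L, so D_c = (0.309/1.93) × 36.75 = 5.884 mg/L.
x_c = v t_c = 0.261 m/s × 0.9442 d × 86400 s/d = 21290 m ≈ 21.3 km.

t_c ≈ 0.944 d; D_c ≈ 5.88 mg/L; x_c ≈ 21.3 km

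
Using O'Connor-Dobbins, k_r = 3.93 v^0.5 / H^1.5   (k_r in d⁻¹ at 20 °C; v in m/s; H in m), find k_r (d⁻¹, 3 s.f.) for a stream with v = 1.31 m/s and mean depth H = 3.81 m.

k_r ≈ 0.605 d⁻¹

k_r = 3.93 × 1.31^0.5 / 3.81^1.5 = 3.93 × 1.145 / 7.437 = 0.6048 d⁻¹.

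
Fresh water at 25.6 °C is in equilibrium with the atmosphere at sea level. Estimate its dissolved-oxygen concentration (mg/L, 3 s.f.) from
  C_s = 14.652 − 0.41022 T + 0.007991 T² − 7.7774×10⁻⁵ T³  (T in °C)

C_s = 14.652 − 0.41022×25.6 + 0.007991×25.6² − 7.7774×10⁻⁵×25.6³ = 8.083 mg/L.

C_s ≈ 8.08 mg/L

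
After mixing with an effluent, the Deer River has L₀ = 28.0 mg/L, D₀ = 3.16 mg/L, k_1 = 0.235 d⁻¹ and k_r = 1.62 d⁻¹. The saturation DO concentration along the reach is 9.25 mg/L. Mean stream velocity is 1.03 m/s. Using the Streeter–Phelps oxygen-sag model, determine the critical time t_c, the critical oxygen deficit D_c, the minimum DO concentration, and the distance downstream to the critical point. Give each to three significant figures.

At the critical point dD/dt = 0, so k_1 L₀ e^(−k_1 t) = k_r D. Substituting D(t) from the Streeter–Phelps equation and solving for t gives
t_c = ln[(k_r/k_1)(1 − D₀(k_r−k_1)/(k_1 L₀))] / (k_r−k_1).
Here k_r−k_1 = 1.385 d⁻¹ and 1 − D₀(k_r−k_1)/(k_1 L₀) = 1 − 3.16×1.385/(0.235×28.0) = 0.3349, so
t_c = ln(6.894 × 0.3349) / 1.385 = 0.8366 / 1.385 = 0.6040 d.
D_c = (k_1/k_r) L₀ e^(−k_1 t_c) = (0.235/1.62) × 28.0 × e^(−0.235×0.6040) = 0.1451 × 28.0 × 0.8677 = 3.524 mg/L.
Minimum DO = C_s − D_c = 9.25 − 3.524 = 5.726 mg/L.
x_c = v t_c = 1.03 m/s × 0.6040 d × 86400 s/d = 53750 m ≈ 53.8 km.

t_c ≈ 0.604 d; D_c ≈ 3.52 mg/L; min DO ≈ 5.73 mg/L; x_c ≈ 53.8 km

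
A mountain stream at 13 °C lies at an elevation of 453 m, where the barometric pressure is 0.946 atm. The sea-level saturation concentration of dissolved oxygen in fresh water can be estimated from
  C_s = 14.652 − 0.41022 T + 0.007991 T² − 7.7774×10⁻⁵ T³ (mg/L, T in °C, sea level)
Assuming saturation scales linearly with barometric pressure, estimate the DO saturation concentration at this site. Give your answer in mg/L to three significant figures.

At sea level: C_s = 14.652 − 0.41022×13 + 0.007991×13² − 7.7774×10⁻⁵×13³ = 10.50 mg/L.
Pressure correction: C_s' = 10.50 × 0.946 = 9.932 mg/L.

C_s ≈ 9.93 mg/L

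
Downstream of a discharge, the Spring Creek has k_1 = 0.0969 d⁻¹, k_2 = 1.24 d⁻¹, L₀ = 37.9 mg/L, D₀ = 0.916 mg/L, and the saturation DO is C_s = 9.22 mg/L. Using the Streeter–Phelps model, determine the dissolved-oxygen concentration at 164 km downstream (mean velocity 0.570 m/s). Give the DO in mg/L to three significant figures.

DO ≈ 6.93 mg/L

Travel time t = x/v = 164 km / (0.570 m/s) = 164000 m / 0.570 m/s = 287700 s = 3.330 d.
k_1 L₀/(k_2−k_1) = 0.0969×37.9/(1.24−0.0969) = 3.673/1.143 = 3.213 mg/L.
e^(−k_1 t) = e^(−0.0969×3.330) = 0.7242; e^(−k_2 t) = e^(−1.24×3.330) = 0.01609.
D = 3.213 × (0.7242 − 0.01609) + 0.916 × 0.01609 = 2.275 + 0.01474 = 2.290 mg/L.
DO = C_s − D = 9.22 − 2.290 = 6.930 mg/L.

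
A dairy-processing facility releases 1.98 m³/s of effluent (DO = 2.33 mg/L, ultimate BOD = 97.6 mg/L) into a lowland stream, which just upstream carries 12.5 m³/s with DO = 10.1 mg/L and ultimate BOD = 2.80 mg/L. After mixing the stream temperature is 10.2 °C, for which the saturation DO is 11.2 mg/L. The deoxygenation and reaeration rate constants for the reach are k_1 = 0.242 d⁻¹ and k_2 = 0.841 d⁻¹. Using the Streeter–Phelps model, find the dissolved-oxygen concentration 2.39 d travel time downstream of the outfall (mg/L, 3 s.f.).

DO ≈ 8.19 mg/L

Mixed DO = (12.5×10.1 + 1.98×2.33)/(12.5+1.98) = 130.9/14.48 = 9.038 mg/L.
Mixed L₀ = (12.5×2.80 + 1.98×97.6)/(14.48) = 228.2/14.48 = 15.76 mg/L.
Initial deficit D₀ = C_s − DO₀ = 11.2 − 9.038 = 2.162 mg/L.
D(2.39) = [0.242×15.76/(0.841−0.242)](e^(−0.242×2.39) − e^(−0.841×2.39)) + 2.162 e^(−0.841×2.39)
= 6.368 × (0.5608 − 0.1340) + 2.162 × 0.1340 = 3.008 mg/L.
DO = 11.2 − 3.008 = 8.192 mg/L.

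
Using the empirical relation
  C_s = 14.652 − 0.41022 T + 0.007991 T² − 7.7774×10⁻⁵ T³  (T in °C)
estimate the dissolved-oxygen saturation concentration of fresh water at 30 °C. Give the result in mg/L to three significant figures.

C_s ≈ 7.44 mg/L

C_s = 14.652 − 0.41022×30 + 0.007991×30² − 7.7774×10⁻⁵×30³ = 7.437 mg/L.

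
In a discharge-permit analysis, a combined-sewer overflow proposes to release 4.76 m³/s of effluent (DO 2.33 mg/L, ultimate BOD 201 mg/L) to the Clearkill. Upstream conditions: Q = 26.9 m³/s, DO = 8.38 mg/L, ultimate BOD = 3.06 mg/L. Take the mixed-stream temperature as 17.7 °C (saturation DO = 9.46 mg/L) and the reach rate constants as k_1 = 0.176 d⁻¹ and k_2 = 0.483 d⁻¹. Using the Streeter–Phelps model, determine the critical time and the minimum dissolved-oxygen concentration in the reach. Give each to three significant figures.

Mixed DO = (26.9×8.38 + 4.76×2.33)/(26.9+4.76) = 236.5/31.66 = 7.470 mg/L.
Mixed L₀ = (26.9×3.06 + 4.76×201)/(31.66) = 1039/31.66 = 32.82 mg/L.
Initial deficit D₀ = C_s − DO₀ = 9.46 − 7.470 = 1.990 mg/L.
t_c = (1/0.3070) ln[(0.483/0.176)(1 − 1.990×0.3070/(0.176×32.82))] = 3.257 × ln(2.454) = 2.924 d.
D_c = (0.176/0.483) × 32.82 × e^(−0.176×2.924) = 0.3644 × 32.82 × 0.5977 = 7.148 mg/L.
Minimum DO = 9.46 − 7.148 = 2.312 mg/L.

t_c ≈ 2.92 d; minimum DO ≈ 2.31 mg/L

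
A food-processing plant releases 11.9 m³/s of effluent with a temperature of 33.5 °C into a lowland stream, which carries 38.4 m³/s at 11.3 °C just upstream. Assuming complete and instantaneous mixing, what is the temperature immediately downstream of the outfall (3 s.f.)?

Flow-weighted mixing: C = (Q_r C_r + Q_w C_w)/(Q_r + Q_w)
= (38.4×11.3 + 11.9×33.5)/(38.4 + 11.9) = 832.6/50.30 = 16.55 °C.

16.6 °C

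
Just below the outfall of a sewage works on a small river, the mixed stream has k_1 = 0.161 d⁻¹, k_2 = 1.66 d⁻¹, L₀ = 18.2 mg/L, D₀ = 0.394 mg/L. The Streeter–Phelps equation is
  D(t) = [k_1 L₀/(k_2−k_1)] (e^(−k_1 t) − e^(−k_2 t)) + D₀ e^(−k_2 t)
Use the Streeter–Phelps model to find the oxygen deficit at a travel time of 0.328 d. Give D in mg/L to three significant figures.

D ≈ 0.949 mg/L

k_1 L₀/(k_2−k_1) = 0.161×18.2/(1.66−0.161) = 2.930/1.499 = 1.955 mg/L.
e^(−k_1 t) = e^(−0.161×0.3280) = 0.9486; e^(−k_2 t) = e^(−1.66×0.3280) = 0.5801.
D = 1.955 × (0.9486 − 0.5801) + 0.394 × 0.5801 = 0.7202 + 0.2286 = 0.9488 mg/L.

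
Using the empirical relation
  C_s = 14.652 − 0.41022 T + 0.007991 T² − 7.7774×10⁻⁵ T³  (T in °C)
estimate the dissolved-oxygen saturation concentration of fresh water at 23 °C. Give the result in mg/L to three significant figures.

C_s = 14.652 − 0.41022×23 + 0.007991×23² − 7.7774×10⁻⁵×23³ = 8.498 mg/L.

C_s ≈ 8.50 mg/L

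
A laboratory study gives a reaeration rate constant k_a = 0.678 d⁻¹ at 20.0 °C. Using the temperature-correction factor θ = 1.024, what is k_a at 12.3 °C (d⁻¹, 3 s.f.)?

k_a ≈ 0.565 d⁻¹

k_a(T₂) = k_a(T₁) · θ^(T₂−T₁) = 0.678 × 1.024^(12.3−20.0)
= 0.678 × 1.024^-7.70 = 0.678 × 0.8331 = 0.5648 d⁻¹.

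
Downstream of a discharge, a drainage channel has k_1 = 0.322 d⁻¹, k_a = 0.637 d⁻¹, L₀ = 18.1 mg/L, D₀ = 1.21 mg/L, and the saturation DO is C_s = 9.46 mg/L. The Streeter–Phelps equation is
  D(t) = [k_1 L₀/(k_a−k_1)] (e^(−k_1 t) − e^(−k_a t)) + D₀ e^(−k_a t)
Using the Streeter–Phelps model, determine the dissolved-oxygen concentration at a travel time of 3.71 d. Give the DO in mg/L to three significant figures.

DO ≈ 5.48 mg/L

k_1 L₀/(k_a−k_1) = 0.322×18.1/(0.637−0.322) = 5.828/0.3150 = 18.50 mg/L.
e^(−k_1 t) = e^(−0.322×3.710) = 0.3028; e^(−k_a t) = e^(−0.637×3.710) = 0.09411.
D = 18.50 × (0.3028 − 0.09411) + 1.21 × 0.09411 = 3.862 + 0.1139 = 3.975 mg/L.
DO = C_s − D = 9.46 − 3.975 = 5.485 mg/L.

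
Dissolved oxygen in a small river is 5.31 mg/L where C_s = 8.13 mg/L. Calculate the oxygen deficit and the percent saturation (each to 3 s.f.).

D = C_s − C = 8.13 − 5.31 = 2.82 mg/L.
% saturation = 5.31/8.13 × 100 = 65.3 %.

D ≈ 2.82 mg/L; 65.3 % saturation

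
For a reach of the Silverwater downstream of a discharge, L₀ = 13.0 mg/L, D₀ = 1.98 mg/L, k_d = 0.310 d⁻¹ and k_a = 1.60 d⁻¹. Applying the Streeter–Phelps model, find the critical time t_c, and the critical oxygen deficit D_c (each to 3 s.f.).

At the critical point dD/dt = 0, so k_d L₀ e^(−k_d t) = k_a D. Substituting D(t) from the Streeter–Phelps equation and solving for t gives
t_c = ln[(k_a/k_d)(1 − D₀(k_a−k_d)/(k_d L₀))] / (k_a−k_d).
Here k_a−k_d = 1.290 d⁻¹ and 1 − D₀(k_a−k_d)/(k_d L₀) = 1 − 1.98×1.290/(0.310×13.0) = 0.3662, so
t_c = ln(5.161 × 0.3662) / 1.290 = 0.6366 / 1.290 = 0.4935 d.
D_c = (k_d/k_a) L₀ e^(−k_d t_c) = (0.310/1.60) × 13.0 × e^(−0.310×0.4935) = 0.1937 × 13.0 × 0.8581 = 2.161 mg/L.

t_c ≈ 0.494 d; D_c ≈ 2.16 mg/L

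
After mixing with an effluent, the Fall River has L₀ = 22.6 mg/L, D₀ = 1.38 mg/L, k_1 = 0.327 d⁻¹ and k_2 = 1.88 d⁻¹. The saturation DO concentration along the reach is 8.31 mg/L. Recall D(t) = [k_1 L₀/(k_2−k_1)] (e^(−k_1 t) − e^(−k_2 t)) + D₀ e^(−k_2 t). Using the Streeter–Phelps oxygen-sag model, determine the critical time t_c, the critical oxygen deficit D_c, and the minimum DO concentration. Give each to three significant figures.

t_c ≈ 0.906 d; D_c ≈ 2.92 mg/L; min DO ≈ 5.39 mg/L

With k_2/k_1 = 5.749 and 1 − D₀(k_2−k_1)/(k_1 L₀) = 0.7100,
t_c = ln(5.749 × 0.7100) / (1.88 − 0.327) = ln(4.082) / 1.553 = 1.407/1.553 = 0.9057 d.
D_c = (k_1/k_2) L₀ e^(−k_1 t_c) = (0.327/1.88) × 22.6 × e^(−0.327×0.9057) = 0.1739 × 22.6 × 0.7437 = 2.923 mg/L.
Minimum DO = C_s − D_c = 8.31 − 2.923 = 5.387 mg/L.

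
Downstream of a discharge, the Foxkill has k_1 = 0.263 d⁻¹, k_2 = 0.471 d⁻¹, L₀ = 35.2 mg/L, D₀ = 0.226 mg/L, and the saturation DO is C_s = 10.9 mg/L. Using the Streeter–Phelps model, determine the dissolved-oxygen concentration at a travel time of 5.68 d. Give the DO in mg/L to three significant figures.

k_1 L₀/(k_2−k_1) = 0.263×35.2/(0.471−0.263) = 9.258/0.2080 = 44.51 mg/L.
e^(−k_1 t) = e^(−0.263×5.680) = 0.2245; e^(−k_2 t) = e^(−0.471×5.680) = 0.06889.
D = 44.51 × (0.2245 − 0.06889) + 0.226 × 0.06889 = 6.926 + 0.01557 = 6.942 mg/L.
DO = C_s − D = 10.9 − 6.942 = 3.958 mg/L.

DO ≈ 3.96 mg/L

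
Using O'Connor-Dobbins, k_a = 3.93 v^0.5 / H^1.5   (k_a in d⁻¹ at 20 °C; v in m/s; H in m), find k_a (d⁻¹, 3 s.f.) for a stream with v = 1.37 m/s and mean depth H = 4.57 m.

k_a = 3.93 × 1.37^0.5 / 4.57^1.5 = 3.93 × 1.170 / 9.770 = 0.4708 d⁻¹.

k_a ≈ 0.471 d⁻¹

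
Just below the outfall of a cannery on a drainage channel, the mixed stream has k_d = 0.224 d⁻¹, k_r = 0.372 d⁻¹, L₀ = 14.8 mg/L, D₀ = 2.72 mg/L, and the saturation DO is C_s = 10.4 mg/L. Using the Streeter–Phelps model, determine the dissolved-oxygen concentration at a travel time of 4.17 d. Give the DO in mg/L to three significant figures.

k_d L₀/(k_r−k_d) = 0.224×14.8/(0.372−0.224) = 3.315/0.1480 = 22.40 mg/L.
e^(−k_d t) = e^(−0.224×4.170) = 0.3929; e^(−k_r t) = e^(−0.372×4.170) = 0.2120.
D = 22.40 × (0.3929 − 0.2120) + 2.72 × 0.2120 = 4.054 + 0.5766 = 4.630 mg/L.
DO = C_s − D = 10.4 − 4.630 = 5.770 mg/L.

DO ≈ 5.77 mg/L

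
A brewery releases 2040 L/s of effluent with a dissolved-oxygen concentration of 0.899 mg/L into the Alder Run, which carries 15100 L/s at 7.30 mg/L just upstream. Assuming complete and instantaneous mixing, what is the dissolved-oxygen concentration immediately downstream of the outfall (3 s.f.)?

Flow-weighted mixing: C = (Q_r C_r + Q_w C_w)/(Q_r + Q_w)
= (15100×7.30 + 2040×0.899)/(15100 + 2040) = 112100/17140 = 6.538 mg/L.

6.54 mg/L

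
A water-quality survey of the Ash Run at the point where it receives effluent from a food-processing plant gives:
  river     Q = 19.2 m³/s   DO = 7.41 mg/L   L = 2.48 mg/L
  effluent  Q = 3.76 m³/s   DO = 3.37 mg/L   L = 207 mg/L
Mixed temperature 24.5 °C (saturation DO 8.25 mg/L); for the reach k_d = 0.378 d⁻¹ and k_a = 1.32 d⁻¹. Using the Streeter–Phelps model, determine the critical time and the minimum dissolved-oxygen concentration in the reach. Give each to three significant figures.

t_c ≈ 1.21 d; minimum DO ≈ 1.73 mg/L

Mixed DO = (19.2×7.41 + 3.76×3.37)/(19.2+3.76) = 154.9/22.96 = 6.748 mg/L.
Mixed L₀ = (19.2×2.48 + 3.76×207)/(22.96) = 825.9/22.96 = 35.97 mg/L.
Initial deficit D₀ = C_s − DO₀ = 8.25 − 6.748 = 1.502 mg/L.
t_c = (1/0.9420) ln[(1.32/0.378)(1 − 1.502×0.9420/(0.378×35.97))] = 1.062 × ln(3.129) = 1.211 d.
D_c = (0.378/1.32) × 35.97 × e^(−0.378×1.211) = 0.2864 × 35.97 × 0.6327 = 6.518 mg/L.
Minimum DO = 8.25 − 6.518 = 1.732 mg/L.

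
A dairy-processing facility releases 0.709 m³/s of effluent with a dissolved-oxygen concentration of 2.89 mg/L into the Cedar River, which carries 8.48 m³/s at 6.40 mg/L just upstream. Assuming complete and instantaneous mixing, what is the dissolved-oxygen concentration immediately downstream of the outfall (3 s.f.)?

6.13 mg/L

Flow-weighted mixing: C = (Q_r C_r + Q_w C_w)/(Q_r + Q_w)
= (8.48×6.40 + 0.709×2.89)/(8.48 + 0.709) = 56.32/9.189 = 6.129 mg/L.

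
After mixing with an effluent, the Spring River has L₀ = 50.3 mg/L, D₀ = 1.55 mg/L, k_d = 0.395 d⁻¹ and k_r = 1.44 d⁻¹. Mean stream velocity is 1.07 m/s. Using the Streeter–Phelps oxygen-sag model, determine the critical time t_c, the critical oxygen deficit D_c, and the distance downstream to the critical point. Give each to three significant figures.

t_c ≈ 1.16 d; D_c ≈ 8.74 mg/L; x_c ≈ 107 km

t_c = [1/(k_r−k_d)] ln[(k_r/k_d)(1 − D₀(k_r−k_d)/(k_d L₀))]
= [1/(1.44−0.395)] ln[(1.44/0.395)(1 − 1.55×1.045/(0.395×50.3))]
= (1/1.045) ln[3.646 × 0.9185] = 0.9569 × ln(3.348) = 0.9569 × 1.208 = 1.156 d.
D_c = (k_d/k_r) L₀ e^(−k_d t_c) = (0.395/1.44) × 50.3 × e^(−0.395×1.156) = 0.2743 × 50.3 × 0.6333 = 8.738 mg/L.
x_c = v t_c = 1.07 m/s × 1.156 d × 86400 s/d = 106900 m ≈ 107 km.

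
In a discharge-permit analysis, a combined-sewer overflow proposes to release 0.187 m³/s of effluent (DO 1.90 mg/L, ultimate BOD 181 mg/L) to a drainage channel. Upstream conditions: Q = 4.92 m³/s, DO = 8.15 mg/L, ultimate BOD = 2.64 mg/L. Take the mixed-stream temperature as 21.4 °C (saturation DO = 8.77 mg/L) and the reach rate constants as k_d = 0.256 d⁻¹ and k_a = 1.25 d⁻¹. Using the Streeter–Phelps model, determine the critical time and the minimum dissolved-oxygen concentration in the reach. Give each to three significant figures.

Mixed DO = (4.92×8.15 + 0.187×1.90)/(4.92+0.187) = 40.45/5.107 = 7.921 mg/L.
Mixed L₀ = (4.92×2.64 + 0.187×181)/(5.107) = 46.84/5.107 = 9.171 mg/L.
Initial deficit D₀ = C_s − DO₀ = 8.77 − 7.921 = 0.8489 mg/L.
t_c = (1/0.9940) ln[(1.25/0.256)(1 − 0.8489×0.9940/(0.256×9.171))] = 1.006 × ln(3.128) = 1.147 d.
D_c = (0.256/1.25) × 9.171 × e^(−0.256×1.147) = 0.2048 × 9.171 × 0.7455 = 1.400 mg/L.
Minimum DO = 8.77 − 1.400 = 7.370 mg/L.

t_c ≈ 1.15 d; minimum DO ≈ 7.37 mg/L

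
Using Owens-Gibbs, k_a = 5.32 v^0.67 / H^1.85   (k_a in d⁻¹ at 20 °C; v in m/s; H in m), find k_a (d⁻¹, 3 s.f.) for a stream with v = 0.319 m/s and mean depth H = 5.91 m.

k_a ≈ 0.0925 d⁻¹

k_a = 5.32 × 0.319^0.67 / 5.91^1.85 = 5.32 × 0.4651 / 26.76 = 0.09247 d⁻¹.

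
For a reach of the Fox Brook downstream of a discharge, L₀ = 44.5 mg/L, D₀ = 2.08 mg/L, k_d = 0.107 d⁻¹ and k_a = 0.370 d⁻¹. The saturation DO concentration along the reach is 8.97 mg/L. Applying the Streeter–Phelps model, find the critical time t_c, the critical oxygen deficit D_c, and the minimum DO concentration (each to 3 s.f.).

t_c ≈ 4.25 d; D_c ≈ 8.16 mg/L; min DO ≈ 0.806 mg/L

t_c = [1/(k_a−k_d)] ln[(k_a/k_d)(1 − D₀(k_a−k_d)/(k_d L₀))]
= [1/(0.370−0.107)] ln[(0.370/0.107)(1 − 2.08×0.2630/(0.107×44.5))]
= (1/0.2630) ln[3.458 × 0.8851] = 3.802 × ln(3.061) = 3.802 × 1.119 = 4.253 d.
D_c = (k_d/k_a) L₀ e^(−k_d t_c) = (0.107/0.370) × 44.5 × e^(−0.107×4.253) = 0.2892 × 44.5 × 0.6344 = 8.164 mg/L.
Minimum DO = C_s − D_c = 8.97 − 8.164 = 0.8062 mg/L.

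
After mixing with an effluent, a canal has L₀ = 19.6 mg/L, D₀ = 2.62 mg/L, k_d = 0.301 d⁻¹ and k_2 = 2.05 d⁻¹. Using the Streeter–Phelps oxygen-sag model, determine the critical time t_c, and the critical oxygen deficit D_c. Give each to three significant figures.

t_c ≈ 0.240 d; D_c ≈ 2.68 mg/L

With k_2/k_d = 6.811 and 1 − D₀(k_2−k_d)/(k_d L₀) = 0.2233,
t_c = ln(6.811 × 0.2233) / (2.05 − 0.301) = ln(1.521) / 1.749 = 0.4191/1.749 = 0.2396 d.
D_c = (k_d/k_2) L₀ e^(−k_d t_c) = (0.301/2.05) × 19.6 × e^(−0.301×0.2396) = 0.1468 × 19.6 × 0.9304 = 2.678 mg/L.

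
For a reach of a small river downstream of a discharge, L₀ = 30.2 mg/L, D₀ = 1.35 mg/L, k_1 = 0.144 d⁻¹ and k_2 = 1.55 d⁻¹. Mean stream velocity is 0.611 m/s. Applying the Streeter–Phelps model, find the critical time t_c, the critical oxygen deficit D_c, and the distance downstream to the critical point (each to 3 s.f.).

t_c ≈ 1.28 d; D_c ≈ 2.33 mg/L; x_c ≈ 67.7 km

With k_2/k_1 = 10.76 and 1 − D₀(k_2−k_1)/(k_1 L₀) = 0.5635,
t_c = ln(10.76 × 0.5635) / (1.55 − 0.144) = ln(6.066) / 1.406 = 1.803/1.406 = 1.282 d.
D_c = (k_1/k_2) L₀ e^(−k_1 t_c) = (0.144/1.55) × 30.2 × e^(−0.144×1.282) = 0.09290 × 30.2 × 0.8314 = 2.333 mg/L.
x_c = v t_c = 0.611 m/s × 1.282 d × 86400 s/d = 67680 m ≈ 67.7 km.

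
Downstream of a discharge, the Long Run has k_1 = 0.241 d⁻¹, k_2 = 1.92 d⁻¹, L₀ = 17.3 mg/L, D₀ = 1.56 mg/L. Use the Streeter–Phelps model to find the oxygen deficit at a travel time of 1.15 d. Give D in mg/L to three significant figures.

k_1 L₀/(k_2−k_1) = 0.241×17.3/(1.92−0.241) = 4.169/1.679 = 2.483 mg/L.
e^(−k_1 t) = e^(−0.241×1.150) = 0.7579; e^(−k_2 t) = e^(−1.92×1.150) = 0.1099.
D = 2.483 × (0.7579 − 0.1099) + 1.56 × 0.1099 = 1.609 + 0.1715 = 1.781 mg/L.

D ≈ 1.78 mg/L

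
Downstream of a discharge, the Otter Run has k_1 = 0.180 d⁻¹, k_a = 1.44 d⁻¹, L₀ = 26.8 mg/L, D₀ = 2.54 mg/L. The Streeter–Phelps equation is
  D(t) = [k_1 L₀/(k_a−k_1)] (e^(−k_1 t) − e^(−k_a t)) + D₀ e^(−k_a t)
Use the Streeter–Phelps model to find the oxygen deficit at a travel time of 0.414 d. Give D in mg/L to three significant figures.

k_1 L₀/(k_a−k_1) = 0.180×26.8/(1.44−0.180) = 4.824/1.260 = 3.829 mg/L.
e^(−k_1 t) = e^(−0.180×0.4140) = 0.9282; e^(−k_a t) = e^(−1.44×0.4140) = 0.5509.
D = 3.829 × (0.9282 − 0.5509) + 2.54 × 0.5509 = 1.444 + 1.399 = 2.844 mg/L.

D ≈ 2.84 mg/L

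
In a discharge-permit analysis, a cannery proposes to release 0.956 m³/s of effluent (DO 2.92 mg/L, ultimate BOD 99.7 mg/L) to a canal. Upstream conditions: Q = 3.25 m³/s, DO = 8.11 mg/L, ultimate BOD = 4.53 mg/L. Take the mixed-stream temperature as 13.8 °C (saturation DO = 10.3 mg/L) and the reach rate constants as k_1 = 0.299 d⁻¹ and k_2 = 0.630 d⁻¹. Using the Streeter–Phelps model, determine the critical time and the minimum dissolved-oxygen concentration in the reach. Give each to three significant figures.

Mixed DO = (3.25×8.11 + 0.956×2.92)/(3.25+0.956) = 29.15/4.206 = 6.930 mg/L.
Mixed L₀ = (3.25×4.53 + 0.956×99.7)/(4.206) = 110.0/4.206 = 26.16 mg/L.
Initial deficit D₀ = C_s − DO₀ = 10.3 − 6.930 = 3.370 mg/L.
t_c = (1/0.3310) ln[(0.630/0.299)(1 − 3.370×0.3310/(0.299×26.16))] = 3.021 × ln(1.807) = 1.787 d.
D_c = (0.299/0.630) × 26.16 × e^(−0.299×1.787) = 0.4746 × 26.16 × 0.5861 = 7.277 mg/L.
Minimum DO = 10.3 − 7.277 = 3.023 mg/L.

t_c ≈ 1.79 d; minimum DO ≈ 3.02 mg/L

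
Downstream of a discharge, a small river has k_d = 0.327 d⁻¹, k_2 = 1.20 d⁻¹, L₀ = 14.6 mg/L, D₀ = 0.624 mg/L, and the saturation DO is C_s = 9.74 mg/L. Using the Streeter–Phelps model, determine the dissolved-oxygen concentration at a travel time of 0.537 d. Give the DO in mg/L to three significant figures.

k_d L₀/(k_2−k_d) = 0.327×14.6/(1.20−0.327) = 4.774/0.8730 = 5.469 mg/L.
e^(−k_d t) = e^(−0.327×0.5370) = 0.8390; e^(−k_2 t) = e^(−1.20×0.5370) = 0.5250.
D = 5.469 × (0.8390 − 0.5250) + 0.624 × 0.5250 = 1.717 + 0.3276 = 2.045 mg/L.
DO = C_s − D = 9.74 − 2.045 = 7.695 mg/L.

DO ≈ 7.70 mg/L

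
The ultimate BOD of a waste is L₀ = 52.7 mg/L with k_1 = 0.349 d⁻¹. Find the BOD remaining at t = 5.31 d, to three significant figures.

L_t = L₀ e^(−k_1 t) = 52.7 × e^(−0.349×5.31) = 52.7 × 0.1567 = 8.260 mg/L.

L ≈ 8.26 mg/L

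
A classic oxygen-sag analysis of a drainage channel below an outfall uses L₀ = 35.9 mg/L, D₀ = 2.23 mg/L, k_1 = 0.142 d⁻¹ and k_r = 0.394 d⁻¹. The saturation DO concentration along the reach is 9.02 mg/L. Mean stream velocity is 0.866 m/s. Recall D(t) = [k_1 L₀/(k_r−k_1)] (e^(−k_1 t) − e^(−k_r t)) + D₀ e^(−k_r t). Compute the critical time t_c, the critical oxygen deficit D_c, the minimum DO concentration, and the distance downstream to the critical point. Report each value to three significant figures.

t_c ≈ 3.59 d; D_c ≈ 7.78 mg/L; min DO ≈ 1.24 mg/L; x_c ≈ 268 km

t_c = [1/(k_r−k_1)] ln[(k_r/k_1)(1 − D₀(k_r−k_1)/(k_1 L₀))]
= [1/(0.394−0.142)] ln[(0.394/0.142)(1 − 2.23×0.2520/(0.142×35.9))]
= (1/0.2520) ln[2.775 × 0.8898] = 3.968 × ln(2.469) = 3.968 × 0.9037 = 3.586 d.
D_c = (k_1/k_r) L₀ e^(−k_1 t_c) = (0.142/0.394) × 35.9 × e^(−0.142×3.586) = 0.3604 × 35.9 × 0.6010 = 7.775 mg/L.
Minimum DO = C_s − D_c = 9.02 − 7.775 = 1.245 mg/L.
x_c = v t_c = 0.866 m/s × 3.586 d × 86400 s/d = 268300 m ≈ 268 km.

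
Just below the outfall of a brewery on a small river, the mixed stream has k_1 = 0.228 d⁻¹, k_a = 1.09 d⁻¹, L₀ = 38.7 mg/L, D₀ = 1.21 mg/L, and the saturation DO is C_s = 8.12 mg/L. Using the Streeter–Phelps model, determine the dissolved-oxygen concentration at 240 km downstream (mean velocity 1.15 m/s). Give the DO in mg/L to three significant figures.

Travel time t = x/v = 240 km / (1.15 m/s) = 240000 m / 1.15 m/s = 208700 s = 2.415 d.
k_1 L₀/(k_a−k_1) = 0.228×38.7/(1.09−0.228) = 8.824/0.8620 = 10.24 mg/L.
e^(−k_1 t) = e^(−0.228×2.415) = 0.5765; e^(−k_a t) = e^(−1.09×2.415) = 0.07187.
D = 10.24 × (0.5765 − 0.07187) + 1.21 × 0.07187 = 5.166 + 0.08697 = 5.253 mg/L.
DO = C_s − D = 8.12 − 5.253 = 2.867 mg/L.

DO ≈ 2.87 mg/L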